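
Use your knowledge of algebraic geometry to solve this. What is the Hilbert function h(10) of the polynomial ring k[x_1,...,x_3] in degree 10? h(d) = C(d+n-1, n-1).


The Hilbert function for the polynomial ring in 3 variables is:
h(d) = C(d+n-1, n-1)
h(10) = C(10+3-1, 3-1) = C(12, 2)
= 12! / (2! * 10!)
= 66

66


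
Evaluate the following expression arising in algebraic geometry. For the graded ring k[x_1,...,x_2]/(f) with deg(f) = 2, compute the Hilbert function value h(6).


For R = k[x_1,...,x_n]/(f) with f homogeneous of degree e:
The Hilbert series is (1 - t^e)/(1 - t)^n.
So h(d) = C(d+n-1, n-1) - C(d-e+n-1, n-1) for d >= e.
With n=2, e=2, d=6:
C(6+2-1, 2-1) = C(7, 1) = 7
C(6-2+2-1, 2-1) = C(5, 1) = 5
h(6) = 7 - 5 = 2

2


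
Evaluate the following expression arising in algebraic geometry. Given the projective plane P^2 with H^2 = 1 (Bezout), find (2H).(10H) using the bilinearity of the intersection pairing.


Using bilinearity of the intersection pairing on the projective plane P^2:
(aH).(bH) = ab * (H.H)
We have H^2 = 1 (Bezout).
D.E = (2H).(10H) = 2*10*1
= 20*1
= 20

20


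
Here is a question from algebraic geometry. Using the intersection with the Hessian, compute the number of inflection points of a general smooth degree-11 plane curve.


For a general smooth plane curve C of degree d, the inflection points are
the intersection of C with its Hessian curve, which has degree 3(d-2).
By Bezout, the total intersection number is d * 3(d-2) = 11 * 27 = 297.
For a general curve every flex is ordinary, so each contributes
multiplicity 1 to C·Hess(C), and the number of distinct inflection
points is 3d(d-2).
Inflection points = 3*11*(11-2) = 3*11*9 = 297

297


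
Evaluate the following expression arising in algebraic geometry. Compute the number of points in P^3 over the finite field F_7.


P^3(F_7) has (q^(n+1) - 1)/(q - 1) points.
= 7^3 + 7^2 + 7^1 + 7^0
= 343 + 49 + 7 + 1
= 400

400


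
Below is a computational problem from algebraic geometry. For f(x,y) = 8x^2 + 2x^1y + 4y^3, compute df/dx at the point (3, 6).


df/dx = 2*8*x^1 + 1*2*x^0*y
At (3,6): 2*8*3^1 + 1*2*3^0*6
= 48 + 12
= 60

60


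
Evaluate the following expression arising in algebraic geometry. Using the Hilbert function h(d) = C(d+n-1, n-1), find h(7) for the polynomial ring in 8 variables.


The Hilbert function for the polynomial ring in 8 variables is:
h(d) = C(d+n-1, n-1)
h(7) = C(7+8-1, 8-1) = C(14, 7)
= 14! / (7! * 7!)
= 3432

3432


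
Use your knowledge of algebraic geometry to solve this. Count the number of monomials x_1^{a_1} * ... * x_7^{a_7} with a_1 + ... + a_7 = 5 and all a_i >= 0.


The number of degree-5 monomials in 7 variables is C(d+n-1, n-1).
= C(5+7-1, 7-1) = C(11, 6)
= 462

462


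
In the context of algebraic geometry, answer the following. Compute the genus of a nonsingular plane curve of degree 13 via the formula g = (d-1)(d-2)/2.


Using the genus formula for smooth plane curves:
g = (d-1)(d-2)/2
g = (13-1)(13-2)/2
g = 12*11/2
g = 132/2 = 66

66


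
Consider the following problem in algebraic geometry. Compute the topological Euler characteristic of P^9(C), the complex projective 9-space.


The complex projective space P^9 has one cell in each even real dimension 0, 2, ..., 18.
The cohomology groups are H^{2k}(P^9) = Z for k = 0,...,9, and 0 otherwise.
Euler characteristic = sum of Betti numbers = 1 per even-dimensional cohomology group.
chi(P^9) = 9 + 1 = 10

10


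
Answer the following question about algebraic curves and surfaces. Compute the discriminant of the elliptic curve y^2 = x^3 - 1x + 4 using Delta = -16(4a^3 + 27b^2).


Compute each component:
4a^3 = 4*(-1)^3 = 4*(-1) = -4
27b^2 = 27*4^2 = 27*16 = 432
4a^3 + 27b^2 = -4 + 432 = 428
Delta = -16*428 = -6848

-6848


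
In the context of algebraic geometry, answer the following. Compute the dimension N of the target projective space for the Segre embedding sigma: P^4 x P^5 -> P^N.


The Segre embedding maps P^m x P^n into P^N via
all products of coordinates from each factor.
N = (m+1)(n+1) - 1
N = (4+1)(5+1) - 1
N = 5*6 - 1
N = 30 - 1 = 29

29


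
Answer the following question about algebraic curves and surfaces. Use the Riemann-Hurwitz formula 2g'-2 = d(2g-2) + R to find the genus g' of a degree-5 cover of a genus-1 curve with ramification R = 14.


Riemann-Hurwitz formula: 2g' - 2 = d(2g - 2) + R
Given: d = 5, g = 1, R = 14
2g' - 2 = 5*(2*1 - 2) + 14
2g' - 2 = 5*0 + 14
2g' - 2 = 0 + 14 = 14
2g' = 16
g' = 8

8


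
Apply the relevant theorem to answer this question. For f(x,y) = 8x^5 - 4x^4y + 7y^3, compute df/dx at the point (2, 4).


df/dx = 5*8*x^4 + 4*(-4)*x^3*y
At (2,4): 5*8*2^4 + 4*(-4)*2^3*4
= 640 - 512
= 128

128


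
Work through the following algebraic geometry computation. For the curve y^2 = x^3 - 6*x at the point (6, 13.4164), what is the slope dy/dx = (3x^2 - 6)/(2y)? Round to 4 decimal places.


Using implicit differentiation of y^2 = x^3 - 6*x:
2y * dy/dx = 3x^2 - 6
dy/dx = (3x^2 - 6)/(2y)
Numerator: 3*6^2 - 6 = 102
Denominator: 2*13.4164 = 26.8328
dy/dx = 102/26.8328 = 3.8013

3.8013


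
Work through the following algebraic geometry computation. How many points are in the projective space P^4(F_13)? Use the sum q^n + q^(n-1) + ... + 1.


P^4(F_13) has (q^(n+1) - 1)/(q - 1) points.
= 13^4 + 13^3 + 13^2 + 13^1 + 13^0
= 28561 + 2197 + 169 + 13 + 1
= 30941

30941


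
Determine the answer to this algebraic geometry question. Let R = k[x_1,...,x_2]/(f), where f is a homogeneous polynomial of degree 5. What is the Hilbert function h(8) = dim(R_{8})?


For R = k[x_1,...,x_n]/(f) with f homogeneous of degree e:
The Hilbert series is (1 - t^e)/(1 - t)^n.
So h(d) = C(d+n-1, n-1) - C(d-e+n-1, n-1) for d >= e.
With n=2, e=5, d=8:
C(8+2-1, 2-1) = C(9, 1) = 9
C(8-5+2-1, 2-1) = C(4, 1) = 4
h(8) = 9 - 4 = 5

5


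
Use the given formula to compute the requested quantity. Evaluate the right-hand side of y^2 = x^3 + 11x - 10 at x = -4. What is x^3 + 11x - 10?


Compute x^3 + 11x - 10 at x = -4:
x^3 = (-4)^3 = -64
11*x = 11*(-4) = -44
Sum: -64 - 44 - 10 = -118

-118


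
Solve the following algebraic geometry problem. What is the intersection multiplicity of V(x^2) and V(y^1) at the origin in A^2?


The intersection multiplicity of V(x^a) and V(y^b) at the origin is:
I(O; V(x^2), V(y^1)) = dim_k(k[x,y]/(x^2, y^1))
A basis for k[x,y]/(x^2, y^1) is the set of monomials x^i * y^j
where 0 <= i < 2 and 0 <= j < 1.
The number of such monomials is 2 * 1 = 2

2


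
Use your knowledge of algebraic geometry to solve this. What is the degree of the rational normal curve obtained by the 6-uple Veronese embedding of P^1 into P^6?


The rational normal curve in P^6 is the image of P^1 under the 6-uple Veronese.
A general hyperplane in P^6 pulls back to a degree-6 form on P^1, which has 6 zeros,
so the curve meets a general hyperplane in 6 points. Degree = 6.

6


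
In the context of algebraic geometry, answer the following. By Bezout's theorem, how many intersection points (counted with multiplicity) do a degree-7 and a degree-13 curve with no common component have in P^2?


Bezout's theorem states the intersection count equals the product of degrees.
Intersection count = 7 * 13 = 91

91


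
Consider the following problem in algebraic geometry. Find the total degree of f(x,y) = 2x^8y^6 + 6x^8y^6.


Examine each term for its total degree (sum of exponents).
  Term '2x^8y^6' has total degree 8+6 = 14.
  Term '6x^8y^6' has total degree 8+6 = 14.
The maximum total degree among all terms is 14.

14


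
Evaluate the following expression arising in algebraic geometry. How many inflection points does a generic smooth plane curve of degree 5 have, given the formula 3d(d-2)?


For a general smooth plane curve C of degree d, the inflection points are
the intersection of C with its Hessian curve, which has degree 3(d-2).
By Bezout, the total intersection number is d * 3(d-2) = 5 * 9 = 45.
For a general curve every flex is ordinary, so each contributes
multiplicity 1 to C·Hess(C), and the number of distinct inflection
points is 3d(d-2).
Inflection points = 3*5*(5-2) = 3*5*3 = 45

45


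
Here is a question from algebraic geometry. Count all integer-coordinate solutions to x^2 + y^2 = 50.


Systematically check integer values of x where x^2 <= 50.
For each valid x, check if 50 - x^2 is a perfect square.
x=1: 50 - 1 = 49, sqrt = 7 (valid)
x=5: 50 - 25 = 25, sqrt = 5 (valid)
x=7: 50 - 49 = 1, sqrt = 1 (valid)
Total integer solutions found: 12

12


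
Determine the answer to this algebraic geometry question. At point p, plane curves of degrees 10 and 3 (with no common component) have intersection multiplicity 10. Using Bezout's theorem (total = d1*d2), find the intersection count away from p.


By Bezout's theorem, the total intersection number is d1 * d2.
Total = 10 * 3 = 30
Intersection multiplicity at p = 10
Remaining intersections = 30 - 10 = 20

20


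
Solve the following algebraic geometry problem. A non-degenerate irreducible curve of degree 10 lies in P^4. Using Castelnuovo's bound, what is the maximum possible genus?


Castelnuovo's bound: write d - 1 = m(r-1) + epsilon with 0 <= epsilon < r-1.
d - 1 = 10 - 1 = 9
r - 1 = 4 - 1 = 3
9 = 3*3 + 0, so m = 3, epsilon = 0
pi(d, r) = m(m-1)(r-1)/2 + m*epsilon
= 3*2*3/2 + 3*0
= 18/2 + 0
= 9 + 0 = 9

9


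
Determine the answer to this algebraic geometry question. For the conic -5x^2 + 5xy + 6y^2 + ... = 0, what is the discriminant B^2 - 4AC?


The discriminant of a conic Ax^2 + Bxy + Cy^2 + ... = 0 is B^2 - 4AC.
B^2 = 5^2 = 25
4AC = 4*(-5)*6 = -120
Discriminant = 25 + 120 = 145

145


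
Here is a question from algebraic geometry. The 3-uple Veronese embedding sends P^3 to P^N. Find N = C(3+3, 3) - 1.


The Veronese embedding v_d: P^n -> P^N maps each point to all
degree-d monomials in n+1 homogeneous coordinates.
N = C(n+d, d) - 1
N = C(3+3, 3) - 1
N = C(6, 3) - 1
C(6, 3) = 20
N = 20 - 1 = 19

19


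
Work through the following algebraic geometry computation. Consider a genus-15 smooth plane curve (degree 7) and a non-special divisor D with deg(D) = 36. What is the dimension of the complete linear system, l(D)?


First, compute the genus of a smooth plane curve of degree 7:
g = (d-1)(d-2)/2 = (7-1)(7-2)/2 = 15
For a non-special divisor D (i.e., h^1(D) = 0), Riemann-Roch gives:
l(D) = deg(D) - g + 1
Since deg(D) = 36 >= 2g - 1 = 29, D is non-special.
l(D) = 36 - 15 + 1 = 22

22


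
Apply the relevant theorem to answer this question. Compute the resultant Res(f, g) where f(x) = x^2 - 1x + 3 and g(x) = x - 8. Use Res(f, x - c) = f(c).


For Res(f, x - c), we evaluate f at x = c.
f(8) = 8^2 - 1*8 + 3
= 64 - 8 + 3
= 56 + 3 = 59
Res(f, g) = 59

59


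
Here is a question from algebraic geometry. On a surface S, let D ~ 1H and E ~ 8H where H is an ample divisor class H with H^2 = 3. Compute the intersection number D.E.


Using bilinearity of the intersection pairing on a surface S:
(aH).(bH) = ab * (H.H)
We have H^2 = 3.
D.E = (1H).(8H) = 1*8*3
= 8*3
= 24

24


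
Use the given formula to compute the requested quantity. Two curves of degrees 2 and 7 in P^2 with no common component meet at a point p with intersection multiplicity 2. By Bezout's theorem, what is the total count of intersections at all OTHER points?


By Bezout's theorem, the total intersection number is d1 * d2.
Total = 2 * 7 = 14
Intersection multiplicity at p = 2
Remaining intersections = 14 - 2 = 12

12


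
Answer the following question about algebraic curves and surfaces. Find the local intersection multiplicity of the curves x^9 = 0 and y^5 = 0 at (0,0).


The intersection multiplicity of V(x^a) and V(y^b) at the origin is:
I(O; V(x^9), V(y^5)) = dim_k(k[x,y]/(x^9, y^5))
A basis for k[x,y]/(x^9, y^5) is the set of monomials x^i * y^j
where 0 <= i < 9 and 0 <= j < 5.
The number of such monomials is 9 * 5 = 45

45


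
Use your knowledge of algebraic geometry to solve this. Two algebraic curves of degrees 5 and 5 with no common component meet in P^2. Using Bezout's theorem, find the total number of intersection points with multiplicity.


Bezout's theorem states the intersection count equals the product of degrees.
Intersection count = 5 * 5 = 25

25


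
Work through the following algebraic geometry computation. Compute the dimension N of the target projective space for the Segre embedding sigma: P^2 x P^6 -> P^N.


The Segre embedding maps P^m x P^n into P^N via
all products of coordinates from each factor.
N = (m+1)(n+1) - 1
N = (2+1)(6+1) - 1
N = 3*7 - 1
N = 21 - 1 = 20

20


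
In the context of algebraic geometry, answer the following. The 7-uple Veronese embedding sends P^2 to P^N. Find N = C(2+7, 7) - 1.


The Veronese embedding v_d: P^n -> P^N maps each point to all
degree-d monomials in n+1 homogeneous coordinates.
N = C(n+d, d) - 1
N = C(2+7, 7) - 1
N = C(9, 7) - 1
C(9, 7) = 36
N = 36 - 1 = 35

35


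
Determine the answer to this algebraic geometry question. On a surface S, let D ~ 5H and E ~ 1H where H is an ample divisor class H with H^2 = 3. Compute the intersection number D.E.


Using bilinearity of the intersection pairing on a surface S:
(aH).(bH) = ab * (H.H)
We have H^2 = 3.
D.E = (5H).(1H) = 5*1*3
= 5*3
= 15

15


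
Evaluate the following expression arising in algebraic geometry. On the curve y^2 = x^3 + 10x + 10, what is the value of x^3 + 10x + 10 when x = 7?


Compute x^3 + 10x + 10 at x = 7:
x^3 = 7^3 = 343
10*x = 10*7 = 70
Sum: 343 + 70 + 10 = 423

423


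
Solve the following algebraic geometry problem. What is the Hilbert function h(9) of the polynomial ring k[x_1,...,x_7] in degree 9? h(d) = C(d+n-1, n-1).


The Hilbert function for the polynomial ring in 7 variables is:
h(d) = C(d+n-1, n-1)
h(9) = C(9+7-1, 7-1) = C(15, 6)
= 15! / (6! * 9!)
= 5005

5005


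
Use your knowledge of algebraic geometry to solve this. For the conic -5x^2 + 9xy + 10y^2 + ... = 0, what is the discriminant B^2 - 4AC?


The discriminant of a conic Ax^2 + Bxy + Cy^2 + ... = 0 is B^2 - 4AC.
B^2 = 9^2 = 81
4AC = 4*(-5)*10 = -200
Discriminant = 81 + 200 = 281

281


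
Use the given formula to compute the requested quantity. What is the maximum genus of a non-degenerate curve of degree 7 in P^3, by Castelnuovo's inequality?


Castelnuovo's bound: write d - 1 = m(r-1) + epsilon with 0 <= epsilon < r-1.
d - 1 = 7 - 1 = 6
r - 1 = 3 - 1 = 2
6 = 3*2 + 0, so m = 3, epsilon = 0
pi(d, r) = m(m-1)(r-1)/2 + m*epsilon
= 3*2*2/2 + 3*0
= 12/2 + 0
= 6 + 0 = 6

6


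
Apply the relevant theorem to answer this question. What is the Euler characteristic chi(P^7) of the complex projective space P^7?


The complex projective space P^7 has one cell in each even real dimension 0, 2, ..., 14.
The cohomology groups are H^{2k}(P^7) = Z for k = 0,...,7, and 0 otherwise.
Euler characteristic = sum of Betti numbers = 1 per even-dimensional cohomology group.
chi(P^7) = 7 + 1 = 8

8


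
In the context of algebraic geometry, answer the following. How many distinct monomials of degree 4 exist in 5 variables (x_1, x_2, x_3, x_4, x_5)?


The number of degree-4 monomials in 5 variables is C(d+n-1, n-1).
= C(4+5-1, 5-1) = C(8, 4)
= 70

70


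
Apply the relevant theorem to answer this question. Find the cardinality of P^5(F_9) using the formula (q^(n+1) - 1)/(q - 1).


P^5(F_9) has (q^(n+1) - 1)/(q - 1) points.
= 9^5 + 9^4 + 9^3 + 9^2 + 9^1 + 9^0
= 59049 + 6561 + 729 + 81 + 9 + 1
= 66430

66430


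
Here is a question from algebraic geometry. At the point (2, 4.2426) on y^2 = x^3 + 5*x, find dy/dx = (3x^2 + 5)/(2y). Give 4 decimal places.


Using implicit differentiation of y^2 = x^3 + 5*x:
2y * dy/dx = 3x^2 + 5
dy/dx = (3x^2 + 5)/(2y)
Numerator: 3*2^2 + 5 = 17
Denominator: 2*4.2426 = 8.4852
dy/dx = 17/8.4852 = 2.0035

2.0035


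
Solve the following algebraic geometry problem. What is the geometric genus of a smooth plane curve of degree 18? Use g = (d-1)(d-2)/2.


Using the genus formula for smooth plane curves:
g = (d-1)(d-2)/2
g = (18-1)(18-2)/2
g = 17*16/2
g = 272/2 = 136

136


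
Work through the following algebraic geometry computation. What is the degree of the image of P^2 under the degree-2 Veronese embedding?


The Veronese variety v_2(P^2) has degree d^r.
d^r = 2^2 = 4

4


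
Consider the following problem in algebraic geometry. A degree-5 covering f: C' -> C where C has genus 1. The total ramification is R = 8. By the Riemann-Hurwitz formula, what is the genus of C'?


Riemann-Hurwitz formula: 2g' - 2 = d(2g - 2) + R
Given: d = 5, g = 1, R = 8
2g' - 2 = 5*(2*1 - 2) + 8
2g' - 2 = 5*0 + 8
2g' - 2 = 0 + 8 = 8
2g' = 10
g' = 5

5


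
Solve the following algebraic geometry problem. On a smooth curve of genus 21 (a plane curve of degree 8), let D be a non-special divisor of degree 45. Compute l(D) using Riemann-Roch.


First, compute the genus of a smooth plane curve of degree 8:
g = (d-1)(d-2)/2 = (8-1)(8-2)/2 = 21
For a non-special divisor D (i.e., h^1(D) = 0), Riemann-Roch gives:
l(D) = deg(D) - g + 1
Since deg(D) = 45 >= 2g - 1 = 41, D is non-special.
l(D) = 45 - 21 + 1 = 25

25


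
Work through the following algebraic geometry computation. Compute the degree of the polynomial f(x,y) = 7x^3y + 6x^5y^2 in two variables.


Examine each term for its total degree (sum of exponents).
  Term '7x^3y' has total degree 3+1 = 4.
  Term '6x^5y^2' has total degree 5+2 = 7.
The maximum total degree among all terms is 7.

7


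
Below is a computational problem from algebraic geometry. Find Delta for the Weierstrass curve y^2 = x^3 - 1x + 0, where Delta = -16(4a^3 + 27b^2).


Compute each component:
4a^3 = 4*(-1)^3 = 4*(-1) = -4
27b^2 = 27*0^2 = 27*0 = 0
4a^3 + 27b^2 = -4 + 0 = -4
Delta = -16*(-4) = 64

64


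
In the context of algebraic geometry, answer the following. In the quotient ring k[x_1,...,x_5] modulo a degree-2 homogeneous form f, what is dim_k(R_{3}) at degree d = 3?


For R = k[x_1,...,x_n]/(f) with f homogeneous of degree e:
The Hilbert series is (1 - t^e)/(1 - t)^n.
So h(d) = C(d+n-1, n-1) - C(d-e+n-1, n-1) for d >= e.
With n=5, e=2, d=3:
C(3+5-1, 5-1) = C(7, 4) = 35
C(3-2+5-1, 5-1) = C(5, 4) = 5
h(3) = 35 - 5 = 30

30


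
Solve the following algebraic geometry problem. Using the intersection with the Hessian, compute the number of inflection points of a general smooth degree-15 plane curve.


For a general smooth plane curve C of degree d, the inflection points are
the intersection of C with its Hessian curve, which has degree 3(d-2).
By Bezout, the total intersection number is d * 3(d-2) = 15 * 39 = 585.
For a general curve every flex is ordinary, so each contributes
multiplicity 1 to C·Hess(C), and the number of distinct inflection
points is 3d(d-2).
Inflection points = 3*15*(15-2) = 3*15*13 = 585

585


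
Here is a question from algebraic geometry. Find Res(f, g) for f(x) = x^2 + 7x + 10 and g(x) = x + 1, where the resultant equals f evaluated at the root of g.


For Res(f, x - c), we evaluate f at x = c.
f(-1) = (-1)^2 + 7*(-1) + 10
= 1 - 7 + 10
= -6 + 10 = 4
Res(f, g) = 4

4


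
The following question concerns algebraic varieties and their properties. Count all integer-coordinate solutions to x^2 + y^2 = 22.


Systematically check integer values of x where x^2 <= 22.
For each valid x, check if 22 - x^2 is a perfect square.
Total integer solutions found: 0

0


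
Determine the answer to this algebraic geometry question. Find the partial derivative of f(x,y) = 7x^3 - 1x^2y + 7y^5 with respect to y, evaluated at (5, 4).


df/dy = (-1)*x^2 + 5*7*y^4
At (5,4): (-1)*5^2 + 5*7*4^4
= -25 + 8960
= 8935

8935


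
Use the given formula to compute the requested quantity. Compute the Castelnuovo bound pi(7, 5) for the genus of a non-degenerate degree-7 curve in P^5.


Castelnuovo's bound: write d - 1 = m(r-1) + epsilon with 0 <= epsilon < r-1.
d - 1 = 7 - 1 = 6
r - 1 = 5 - 1 = 4
6 = 1*4 + 2, so m = 1, epsilon = 2
pi(d, r) = m(m-1)(r-1)/2 + m*epsilon
= 1*0*4/2 + 1*2
= 0/2 + 2
= 0 + 2 = 2

2


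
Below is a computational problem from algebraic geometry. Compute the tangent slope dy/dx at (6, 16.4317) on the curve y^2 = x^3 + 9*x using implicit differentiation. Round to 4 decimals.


Using implicit differentiation of y^2 = x^3 + 9*x:
2y * dy/dx = 3x^2 + 9
dy/dx = (3x^2 + 9)/(2y)
Numerator: 3*6^2 + 9 = 117
Denominator: 2*16.4317 = 32.8634
dy/dx = 117/32.8634 = 3.5602

3.5602


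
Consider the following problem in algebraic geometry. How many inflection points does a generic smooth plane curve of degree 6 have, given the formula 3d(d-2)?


For a general smooth plane curve C of degree d, the inflection points are
the intersection of C with its Hessian curve, which has degree 3(d-2).
By Bezout, the total intersection number is d * 3(d-2) = 6 * 12 = 72.
For a general curve every flex is ordinary, so each contributes
multiplicity 1 to C·Hess(C), and the number of distinct inflection
points is 3d(d-2).
Inflection points = 3*6*(6-2) = 3*6*4 = 72

72


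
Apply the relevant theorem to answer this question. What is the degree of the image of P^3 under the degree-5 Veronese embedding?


The Veronese variety v_5(P^3) has degree d^r.
d^r = 5^3 = 125

125


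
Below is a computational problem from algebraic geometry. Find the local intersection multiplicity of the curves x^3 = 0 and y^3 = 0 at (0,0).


The intersection multiplicity of V(x^a) and V(y^b) at the origin is:
I(O; V(x^3), V(y^3)) = dim_k(k[x,y]/(x^3, y^3))
A basis for k[x,y]/(x^3, y^3) is the set of monomials x^i * y^j
where 0 <= i < 3 and 0 <= j < 3.
The number of such monomials is 3 * 3 = 9

9


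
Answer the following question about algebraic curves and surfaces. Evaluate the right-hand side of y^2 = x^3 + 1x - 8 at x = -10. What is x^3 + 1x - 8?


Compute x^3 + 1x - 8 at x = -10:
x^3 = (-10)^3 = -1000
1*x = 1*(-10) = -10
Sum: -1000 - 10 - 8 = -1018

-1018


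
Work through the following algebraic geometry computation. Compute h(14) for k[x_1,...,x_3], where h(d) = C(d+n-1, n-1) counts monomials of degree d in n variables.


The Hilbert function for the polynomial ring in 3 variables is:
h(d) = C(d+n-1, n-1)
h(14) = C(14+3-1, 3-1) = C(16, 2)
= 16! / (2! * 14!)
= 120

120


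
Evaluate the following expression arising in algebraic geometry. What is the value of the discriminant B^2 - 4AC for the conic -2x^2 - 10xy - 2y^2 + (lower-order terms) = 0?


The discriminant of a conic Ax^2 + Bxy + Cy^2 + ... = 0 is B^2 - 4AC.
B^2 = (-10)^2 = 100
4AC = 4*(-2)*(-2) = 16
Discriminant = 100 - 16 = 84

84


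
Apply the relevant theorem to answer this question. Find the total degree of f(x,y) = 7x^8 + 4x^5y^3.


Examine each term for its total degree (sum of exponents).
  Term '7x^8' has total degree 8+0 = 8.
  Term '4x^5y^3' has total degree 5+3 = 8.
The maximum total degree among all terms is 8.

8


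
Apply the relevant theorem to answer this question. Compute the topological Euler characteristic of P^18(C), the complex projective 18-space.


The complex projective space P^18 has one cell in each even real dimension 0, 2, ..., 36.
The cohomology groups are H^{2k}(P^18) = Z for k = 0,...,18, and 0 otherwise.
Euler characteristic = sum of Betti numbers = 1 per even-dimensional cohomology group.
chi(P^18) = 18 + 1 = 19

19


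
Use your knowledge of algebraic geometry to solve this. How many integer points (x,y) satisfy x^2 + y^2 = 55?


Systematically check integer values of x where x^2 <= 55.
For each valid x, check if 55 - x^2 is a perfect square.
Total integer solutions found: 0

0


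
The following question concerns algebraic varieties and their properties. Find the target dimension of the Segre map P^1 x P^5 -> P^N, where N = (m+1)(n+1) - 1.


The Segre embedding maps P^m x P^n into P^N via
all products of coordinates from each factor.
N = (m+1)(n+1) - 1
N = (1+1)(5+1) - 1
N = 2*6 - 1
N = 12 - 1 = 11

11


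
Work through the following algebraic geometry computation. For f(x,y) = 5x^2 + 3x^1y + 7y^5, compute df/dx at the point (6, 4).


df/dx = 2*5*x^1 + 1*3*x^0*y
At (6,4): 2*5*6^1 + 1*3*6^0*4
= 60 + 12
= 72

72


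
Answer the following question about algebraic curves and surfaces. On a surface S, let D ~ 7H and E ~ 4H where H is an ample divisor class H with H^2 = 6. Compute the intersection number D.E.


Using bilinearity of the intersection pairing on a surface S:
(aH).(bH) = ab * (H.H)
We have H^2 = 6.
D.E = (7H).(4H) = 7*4*6
= 28*6
= 168

168


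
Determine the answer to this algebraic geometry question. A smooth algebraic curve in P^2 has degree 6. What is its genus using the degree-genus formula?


Using the genus formula for smooth plane curves:
g = (d-1)(d-2)/2
g = (6-1)(6-2)/2
g = 5*4/2
g = 20/2 = 10

10


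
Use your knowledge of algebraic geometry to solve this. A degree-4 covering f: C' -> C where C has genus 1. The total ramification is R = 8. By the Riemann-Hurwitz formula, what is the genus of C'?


Riemann-Hurwitz formula: 2g' - 2 = d(2g - 2) + R
Given: d = 4, g = 1, R = 8
2g' - 2 = 4*(2*1 - 2) + 8
2g' - 2 = 4*0 + 8
2g' - 2 = 0 + 8 = 8
2g' = 10
g' = 5

5


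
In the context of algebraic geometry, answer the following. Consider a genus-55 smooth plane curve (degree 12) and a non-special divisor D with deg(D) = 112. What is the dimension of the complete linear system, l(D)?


First, compute the genus of a smooth plane curve of degree 12:
g = (d-1)(d-2)/2 = (12-1)(12-2)/2 = 55
For a non-special divisor D (i.e., h^1(D) = 0), Riemann-Roch gives:
l(D) = deg(D) - g + 1
Since deg(D) = 112 >= 2g - 1 = 109, D is non-special.
l(D) = 112 - 55 + 1 = 58

58


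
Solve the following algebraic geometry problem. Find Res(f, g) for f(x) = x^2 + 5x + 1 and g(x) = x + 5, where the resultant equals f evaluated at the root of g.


For Res(f, x - c), we evaluate f at x = c.
f(-5) = (-5)^2 + 5*(-5) + 1
= 25 - 25 + 1
= 0 + 1 = 1
Res(f, g) = 1

1


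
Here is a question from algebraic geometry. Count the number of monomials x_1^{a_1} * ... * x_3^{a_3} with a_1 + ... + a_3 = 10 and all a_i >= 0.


The number of degree-10 monomials in 3 variables is C(d+n-1, n-1).
= C(10+3-1, 3-1) = C(12, 2)
= 66

66


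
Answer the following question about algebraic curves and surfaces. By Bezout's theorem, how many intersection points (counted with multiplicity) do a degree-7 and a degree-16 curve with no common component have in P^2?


Bezout's theorem states the intersection count equals the product of degrees.
Intersection count = 7 * 16 = 112

112


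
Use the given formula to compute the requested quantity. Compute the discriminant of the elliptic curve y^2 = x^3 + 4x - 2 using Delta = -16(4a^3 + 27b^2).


Compute each component:
4a^3 = 4*4^3 = 4*64 = 256
27b^2 = 27*(-2)^2 = 27*4 = 108
4a^3 + 27b^2 = 256 + 108 = 364
Delta = -16*364 = -5824

-5824


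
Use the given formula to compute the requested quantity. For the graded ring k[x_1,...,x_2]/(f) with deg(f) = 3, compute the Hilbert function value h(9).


For R = k[x_1,...,x_n]/(f) with f homogeneous of degree e:
The Hilbert series is (1 - t^e)/(1 - t)^n.
So h(d) = C(d+n-1, n-1) - C(d-e+n-1, n-1) for d >= e.
With n=2, e=3, d=9:
C(9+2-1, 2-1) = C(10, 1) = 10
C(9-3+2-1, 2-1) = C(7, 1) = 7
h(9) = 10 - 7 = 3

3


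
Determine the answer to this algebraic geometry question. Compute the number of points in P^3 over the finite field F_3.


P^3(F_3) has (q^(n+1) - 1)/(q - 1) points.
= 3^3 + 3^2 + 3^1 + 3^0
= 27 + 9 + 3 + 1
= 40

40


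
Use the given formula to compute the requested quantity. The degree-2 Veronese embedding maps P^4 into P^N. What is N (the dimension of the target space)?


The Veronese embedding v_d: P^n -> P^N maps each point to all
degree-d monomials in n+1 homogeneous coordinates.
N = C(n+d, d) - 1
N = C(4+2, 2) - 1
N = C(6, 2) - 1
C(6, 2) = 15
N = 15 - 1 = 14

14


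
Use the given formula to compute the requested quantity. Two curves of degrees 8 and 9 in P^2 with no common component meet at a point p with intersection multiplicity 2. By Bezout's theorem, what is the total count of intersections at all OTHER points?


By Bezout's theorem, the total intersection number is d1 * d2.
Total = 8 * 9 = 72
Intersection multiplicity at p = 2
Remaining intersections = 72 - 2 = 70

70


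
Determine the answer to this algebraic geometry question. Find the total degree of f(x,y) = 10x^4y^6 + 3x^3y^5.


Examine each term for its total degree (sum of exponents).
  Term '10x^4y^6' has total degree 4+6 = 10.
  Term '3x^3y^5' has total degree 3+5 = 8.
The maximum total degree among all terms is 10.

10


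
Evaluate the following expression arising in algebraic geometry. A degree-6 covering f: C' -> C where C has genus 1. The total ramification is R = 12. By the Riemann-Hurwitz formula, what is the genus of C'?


Riemann-Hurwitz formula: 2g' - 2 = d(2g - 2) + R
Given: d = 6, g = 1, R = 12
2g' - 2 = 6*(2*1 - 2) + 12
2g' - 2 = 6*0 + 12
2g' - 2 = 0 + 12 = 12
2g' = 14
g' = 7

7


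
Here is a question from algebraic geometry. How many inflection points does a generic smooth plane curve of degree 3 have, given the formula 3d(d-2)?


For a general smooth plane curve C of degree d, the inflection points are
the intersection of C with its Hessian curve, which has degree 3(d-2).
By Bezout, the total intersection number is d * 3(d-2) = 3 * 3 = 9.
For a general curve every flex is ordinary, so each contributes
multiplicity 1 to C·Hess(C), and the number of distinct inflection
points is 3d(d-2).
Inflection points = 3*3*(3-2) = 3*3*1 = 9

9


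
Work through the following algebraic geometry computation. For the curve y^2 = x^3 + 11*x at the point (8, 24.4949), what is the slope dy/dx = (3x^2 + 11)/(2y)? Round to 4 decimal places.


Using implicit differentiation of y^2 = x^3 + 11*x:
2y * dy/dx = 3x^2 + 11
dy/dx = (3x^2 + 11)/(2y)
Numerator: 3*8^2 + 11 = 203
Denominator: 2*24.4949 = 48.9898
dy/dx = 203/48.9898 = 4.1437

4.1437


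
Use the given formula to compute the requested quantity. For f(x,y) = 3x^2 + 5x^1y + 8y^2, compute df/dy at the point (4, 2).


df/dy = 5*x^1 + 2*8*y^1
At (4,2): 5*4^1 + 2*8*2^1
= 20 + 32
= 52

52


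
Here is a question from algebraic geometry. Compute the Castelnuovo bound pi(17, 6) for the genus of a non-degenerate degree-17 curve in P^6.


Castelnuovo's bound: write d - 1 = m(r-1) + epsilon with 0 <= epsilon < r-1.
d - 1 = 17 - 1 = 16
r - 1 = 6 - 1 = 5
16 = 3*5 + 1, so m = 3, epsilon = 1
pi(d, r) = m(m-1)(r-1)/2 + m*epsilon
= 3*2*5/2 + 3*1
= 30/2 + 3
= 15 + 3 = 18

18


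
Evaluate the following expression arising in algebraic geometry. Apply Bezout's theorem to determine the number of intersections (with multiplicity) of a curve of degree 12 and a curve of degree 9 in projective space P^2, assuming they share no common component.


Bezout's theorem states the intersection count equals the product of degrees.
Intersection count = 12 * 9 = 108

108


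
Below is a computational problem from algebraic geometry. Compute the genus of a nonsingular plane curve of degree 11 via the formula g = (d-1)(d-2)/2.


Using the genus formula for smooth plane curves:
g = (d-1)(d-2)/2
g = (11-1)(11-2)/2
g = 10*9/2
g = 90/2 = 45

45


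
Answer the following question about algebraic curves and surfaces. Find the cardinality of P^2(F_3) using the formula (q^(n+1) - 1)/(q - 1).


P^2(F_3) has (q^(n+1) - 1)/(q - 1) points.
= 3^2 + 3^1 + 3^0
= 9 + 3 + 1
= 13

13


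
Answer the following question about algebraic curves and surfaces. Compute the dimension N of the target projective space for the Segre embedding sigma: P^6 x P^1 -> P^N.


The Segre embedding maps P^m x P^n into P^N via
all products of coordinates from each factor.
N = (m+1)(n+1) - 1
N = (6+1)(1+1) - 1
N = 7*2 - 1
N = 14 - 1 = 13

13


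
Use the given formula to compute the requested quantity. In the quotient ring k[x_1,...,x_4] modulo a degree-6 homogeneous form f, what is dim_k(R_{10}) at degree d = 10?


For R = k[x_1,...,x_n]/(f) with f homogeneous of degree e:
The Hilbert series is (1 - t^e)/(1 - t)^n.
So h(d) = C(d+n-1, n-1) - C(d-e+n-1, n-1) for d >= e.
With n=4, e=6, d=10:
C(10+4-1, 4-1) = C(13, 3) = 286
C(10-6+4-1, 4-1) = C(7, 3) = 35
h(10) = 286 - 35 = 251

251


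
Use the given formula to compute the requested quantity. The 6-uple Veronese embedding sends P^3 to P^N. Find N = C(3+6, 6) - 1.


The Veronese embedding v_d: P^n -> P^N maps each point to all
degree-d monomials in n+1 homogeneous coordinates.
N = C(n+d, d) - 1
N = C(3+6, 6) - 1
N = C(9, 6) - 1
C(9, 6) = 84
N = 84 - 1 = 83

83


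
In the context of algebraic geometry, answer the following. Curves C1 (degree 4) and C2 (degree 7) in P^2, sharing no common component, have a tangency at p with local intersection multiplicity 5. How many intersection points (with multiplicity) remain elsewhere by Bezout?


By Bezout's theorem, the total intersection number is d1 * d2.
Total = 4 * 7 = 28
Intersection multiplicity at p = 5
Remaining intersections = 28 - 5 = 23

23


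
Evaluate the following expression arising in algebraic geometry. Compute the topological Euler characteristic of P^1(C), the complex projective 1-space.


The complex projective space P^1 has one cell in each even real dimension 0, 2, ..., 2.
The cohomology groups are H^{2k}(P^1) = Z for k = 0,...,1, and 0 otherwise.
Euler characteristic = sum of Betti numbers = 1 per even-dimensional cohomology group.
chi(P^1) = 1 + 1 = 2

2


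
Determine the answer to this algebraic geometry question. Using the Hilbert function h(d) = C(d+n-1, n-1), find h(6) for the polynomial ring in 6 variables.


The Hilbert function for the polynomial ring in 6 variables is:
h(d) = C(d+n-1, n-1)
h(6) = C(6+6-1, 6-1) = C(11, 5)
= 11! / (5! * 6!)
= 462

462


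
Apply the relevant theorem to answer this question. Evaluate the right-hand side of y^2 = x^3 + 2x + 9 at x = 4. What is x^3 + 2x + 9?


Compute x^3 + 2x + 9 at x = 4:
x^3 = 4^3 = 64
2*x = 2*4 = 8
Sum: 64 + 8 + 9 = 81

81


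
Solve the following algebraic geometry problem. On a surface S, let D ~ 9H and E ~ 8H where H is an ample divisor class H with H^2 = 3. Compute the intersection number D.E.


Using bilinearity of the intersection pairing on a surface S:
(aH).(bH) = ab * (H.H)
We have H^2 = 3.
D.E = (9H).(8H) = 9*8*3
= 72*3
= 216

216


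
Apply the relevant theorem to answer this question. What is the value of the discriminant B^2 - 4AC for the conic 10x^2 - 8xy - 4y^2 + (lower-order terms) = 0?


The discriminant of a conic Ax^2 + Bxy + Cy^2 + ... = 0 is B^2 - 4AC.
B^2 = (-8)^2 = 64
4AC = 4*10*(-4) = -160
Discriminant = 64 + 160 = 224

224


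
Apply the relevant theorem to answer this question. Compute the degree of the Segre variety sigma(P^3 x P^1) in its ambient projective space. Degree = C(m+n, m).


The degree of the Segre variety P^3 x P^1 is C(m+n, m).
= C(4, 3)
= 4

4


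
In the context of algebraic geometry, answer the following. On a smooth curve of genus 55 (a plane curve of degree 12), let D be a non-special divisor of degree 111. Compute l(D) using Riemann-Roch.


First, compute the genus of a smooth plane curve of degree 12:
g = (d-1)(d-2)/2 = (12-1)(12-2)/2 = 55
For a non-special divisor D (i.e., h^1(D) = 0), Riemann-Roch gives:
l(D) = deg(D) - g + 1
Since deg(D) = 111 >= 2g - 1 = 109, D is non-special.
l(D) = 111 - 55 + 1 = 57

57


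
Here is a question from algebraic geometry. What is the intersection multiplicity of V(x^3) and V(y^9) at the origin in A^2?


The intersection multiplicity of V(x^a) and V(y^b) at the origin is:
I(O; V(x^3), V(y^9)) = dim_k(k[x,y]/(x^3, y^9))
A basis for k[x,y]/(x^3, y^9) is the set of monomials x^i * y^j
where 0 <= i < 3 and 0 <= j < 9.
The number of such monomials is 3 * 9 = 27

27


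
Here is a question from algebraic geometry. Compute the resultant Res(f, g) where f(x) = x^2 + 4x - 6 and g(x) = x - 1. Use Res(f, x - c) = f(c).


For Res(f, x - c), we evaluate f at x = c.
f(1) = 1^2 + 4*1 - 6
= 1 + 4 - 6
= 5 - 6 = -1
Res(f, g) = -1

-1


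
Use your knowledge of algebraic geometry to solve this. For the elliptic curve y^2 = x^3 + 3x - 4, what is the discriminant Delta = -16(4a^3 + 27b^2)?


Compute each component:
4a^3 = 4*3^3 = 4*27 = 108
27b^2 = 27*(-4)^2 = 27*16 = 432
4a^3 + 27b^2 = 108 + 432 = 540
Delta = -16*540 = -8640

-8640


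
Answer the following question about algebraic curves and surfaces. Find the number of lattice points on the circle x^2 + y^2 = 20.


Systematically check integer values of x where x^2 <= 20.
For each valid x, check if 20 - x^2 is a perfect square.
x=2: 20 - 4 = 16, sqrt = 4 (valid)
x=4: 20 - 16 = 4, sqrt = 2 (valid)
Total integer solutions found: 8

8


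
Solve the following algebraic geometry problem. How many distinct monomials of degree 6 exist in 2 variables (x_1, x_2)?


The number of degree-6 monomials in 2 variables is C(d+n-1, n-1).
= C(6+2-1, 2-1) = C(7, 1)
= 7

7


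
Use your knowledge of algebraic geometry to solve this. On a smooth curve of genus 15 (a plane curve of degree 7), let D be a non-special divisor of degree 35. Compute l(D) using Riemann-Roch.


First, compute the genus of a smooth plane curve of degree 7:
g = (d-1)(d-2)/2 = (7-1)(7-2)/2 = 15
For a non-special divisor D (i.e., h^1(D) = 0), Riemann-Roch gives:
l(D) = deg(D) - g + 1
Since deg(D) = 35 >= 2g - 1 = 29, D is non-special.
l(D) = 35 - 15 + 1 = 21

21


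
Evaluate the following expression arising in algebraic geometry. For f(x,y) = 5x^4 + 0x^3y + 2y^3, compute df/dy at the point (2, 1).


df/dy = 0*x^3 + 3*2*y^2
At (2,1): 0*2^3 + 3*2*1^2
= 0 + 6
= 6

6


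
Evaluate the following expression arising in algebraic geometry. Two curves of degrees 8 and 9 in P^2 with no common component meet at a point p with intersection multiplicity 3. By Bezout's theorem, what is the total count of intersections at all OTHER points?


By Bezout's theorem, the total intersection number is d1 * d2.
Total = 8 * 9 = 72
Intersection multiplicity at p = 3
Remaining intersections = 72 - 3 = 69

69


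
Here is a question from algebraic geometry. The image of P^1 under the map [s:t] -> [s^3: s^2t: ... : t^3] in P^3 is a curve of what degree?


The rational normal curve in P^3 is the image of P^1 under the 3-uple Veronese.
A general hyperplane in P^3 pulls back to a degree-3 form on P^1, which has 3 zeros,
so the curve meets a general hyperplane in 3 points. Degree = 3.

3


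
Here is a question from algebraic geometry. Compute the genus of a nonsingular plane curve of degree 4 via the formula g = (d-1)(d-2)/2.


Using the genus formula for smooth plane curves:
g = (d-1)(d-2)/2
g = (4-1)(4-2)/2
g = 3*2/2
g = 6/2 = 3

3


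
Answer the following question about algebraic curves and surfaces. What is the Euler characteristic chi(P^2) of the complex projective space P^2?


The complex projective space P^2 has one cell in each even real dimension 0, 2, ..., 4.
The cohomology groups are H^{2k}(P^2) = Z for k = 0,...,2, and 0 otherwise.
Euler characteristic = sum of Betti numbers = 1 per even-dimensional cohomology group.
chi(P^2) = 2 + 1 = 3

3


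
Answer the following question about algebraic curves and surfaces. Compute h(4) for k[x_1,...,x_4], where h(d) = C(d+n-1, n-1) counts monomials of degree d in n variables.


The Hilbert function for the polynomial ring in 4 variables is:
h(d) = C(d+n-1, n-1)
h(4) = C(4+4-1, 4-1) = C(7, 3)
= 7! / (3! * 4!)
= 35

35


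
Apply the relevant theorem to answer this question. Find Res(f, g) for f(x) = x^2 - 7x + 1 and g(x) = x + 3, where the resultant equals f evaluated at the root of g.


For Res(f, x - c), we evaluate f at x = c.
f(-3) = (-3)^2 - 7*(-3) + 1
= 9 + 21 + 1
= 30 + 1 = 31
Res(f, g) = 31

31


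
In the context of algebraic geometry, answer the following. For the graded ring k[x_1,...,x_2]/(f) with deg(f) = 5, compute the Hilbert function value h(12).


For R = k[x_1,...,x_n]/(f) with f homogeneous of degree e:
The Hilbert series is (1 - t^e)/(1 - t)^n.
So h(d) = C(d+n-1, n-1) - C(d-e+n-1, n-1) for d >= e.
With n=2, e=5, d=12:
C(12+2-1, 2-1) = C(13, 1) = 13
C(12-5+2-1, 2-1) = C(8, 1) = 8
h(12) = 13 - 8 = 5

5
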